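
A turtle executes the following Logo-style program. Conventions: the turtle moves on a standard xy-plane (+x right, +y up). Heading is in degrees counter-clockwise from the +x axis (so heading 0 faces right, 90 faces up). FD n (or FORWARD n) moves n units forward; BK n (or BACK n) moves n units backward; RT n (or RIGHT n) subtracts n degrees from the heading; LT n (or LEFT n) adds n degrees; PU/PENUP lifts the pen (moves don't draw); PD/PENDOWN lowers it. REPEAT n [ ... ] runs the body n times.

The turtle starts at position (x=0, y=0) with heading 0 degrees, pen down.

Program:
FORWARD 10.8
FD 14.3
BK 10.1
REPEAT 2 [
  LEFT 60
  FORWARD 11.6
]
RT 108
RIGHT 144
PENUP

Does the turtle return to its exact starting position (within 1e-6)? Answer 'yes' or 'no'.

Executing turtle program step by step:
Start: pos=(0,0), heading=0, pen down
FD 10.8: (0,0) -> (10.8,0) [heading=0, draw]
FD 14.3: (10.8,0) -> (25.1,0) [heading=0, draw]
BK 10.1: (25.1,0) -> (15,0) [heading=0, draw]
REPEAT 2 [
  -- iteration 1/2 --
  LT 60: heading 0 -> 60
  FD 11.6: (15,0) -> (20.8,10.046) [heading=60, draw]
  -- iteration 2/2 --
  LT 60: heading 60 -> 120
  FD 11.6: (20.8,10.046) -> (15,20.092) [heading=120, draw]
]
RT 108: heading 120 -> 12
RT 144: heading 12 -> 228
PU: pen up
Final: pos=(15,20.092), heading=228, 5 segment(s) drawn

Start position: (0, 0)
Final position: (15, 20.092)
Distance = 25.073; >= 1e-6 -> NOT closed

Answer: no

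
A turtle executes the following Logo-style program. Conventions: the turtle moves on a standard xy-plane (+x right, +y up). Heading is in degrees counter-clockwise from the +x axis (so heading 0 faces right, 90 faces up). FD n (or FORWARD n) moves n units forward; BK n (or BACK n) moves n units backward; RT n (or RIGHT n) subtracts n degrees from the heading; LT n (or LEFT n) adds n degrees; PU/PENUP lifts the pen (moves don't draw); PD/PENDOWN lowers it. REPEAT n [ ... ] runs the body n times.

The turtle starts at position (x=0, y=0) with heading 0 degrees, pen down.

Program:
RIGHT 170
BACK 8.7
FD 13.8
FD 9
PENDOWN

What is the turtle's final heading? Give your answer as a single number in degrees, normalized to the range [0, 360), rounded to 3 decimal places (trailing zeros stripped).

Answer: 190

Derivation:
Executing turtle program step by step:
Start: pos=(0,0), heading=0, pen down
RT 170: heading 0 -> 190
BK 8.7: (0,0) -> (8.568,1.511) [heading=190, draw]
FD 13.8: (8.568,1.511) -> (-5.023,-0.886) [heading=190, draw]
FD 9: (-5.023,-0.886) -> (-13.886,-2.448) [heading=190, draw]
PD: pen down
Final: pos=(-13.886,-2.448), heading=190, 3 segment(s) drawn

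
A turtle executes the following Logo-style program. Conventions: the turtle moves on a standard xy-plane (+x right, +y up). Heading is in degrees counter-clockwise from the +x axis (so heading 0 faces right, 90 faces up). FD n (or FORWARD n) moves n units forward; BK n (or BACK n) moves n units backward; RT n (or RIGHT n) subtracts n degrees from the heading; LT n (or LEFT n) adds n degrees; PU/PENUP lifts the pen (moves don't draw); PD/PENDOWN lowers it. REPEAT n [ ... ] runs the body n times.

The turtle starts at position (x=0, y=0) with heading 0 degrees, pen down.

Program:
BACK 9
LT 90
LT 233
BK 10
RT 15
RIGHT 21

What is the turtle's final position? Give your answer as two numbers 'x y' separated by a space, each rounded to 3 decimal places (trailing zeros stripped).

Answer: -16.986 6.018

Derivation:
Executing turtle program step by step:
Start: pos=(0,0), heading=0, pen down
BK 9: (0,0) -> (-9,0) [heading=0, draw]
LT 90: heading 0 -> 90
LT 233: heading 90 -> 323
BK 10: (-9,0) -> (-16.986,6.018) [heading=323, draw]
RT 15: heading 323 -> 308
RT 21: heading 308 -> 287
Final: pos=(-16.986,6.018), heading=287, 2 segment(s) drawn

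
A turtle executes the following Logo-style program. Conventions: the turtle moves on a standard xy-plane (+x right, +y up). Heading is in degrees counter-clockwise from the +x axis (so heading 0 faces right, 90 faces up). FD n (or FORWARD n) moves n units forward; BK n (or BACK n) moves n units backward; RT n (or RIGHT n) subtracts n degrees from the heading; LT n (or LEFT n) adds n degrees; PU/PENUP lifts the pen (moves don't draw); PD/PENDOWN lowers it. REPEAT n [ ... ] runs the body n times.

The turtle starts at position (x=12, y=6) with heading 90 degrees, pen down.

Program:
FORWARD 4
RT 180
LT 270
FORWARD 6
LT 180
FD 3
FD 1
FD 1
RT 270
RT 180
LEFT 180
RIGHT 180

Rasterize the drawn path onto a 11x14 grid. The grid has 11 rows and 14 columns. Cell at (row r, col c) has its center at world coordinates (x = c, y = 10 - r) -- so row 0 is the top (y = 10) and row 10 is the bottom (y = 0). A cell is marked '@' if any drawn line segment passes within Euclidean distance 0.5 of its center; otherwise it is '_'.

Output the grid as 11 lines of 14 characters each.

Answer: ______@@@@@@@_
____________@_
____________@_
____________@_
____________@_
______________
______________
______________
______________
______________
______________

Derivation:
Segment 0: (12,6) -> (12,10)
Segment 1: (12,10) -> (6,10)
Segment 2: (6,10) -> (9,10)
Segment 3: (9,10) -> (10,10)
Segment 4: (10,10) -> (11,10)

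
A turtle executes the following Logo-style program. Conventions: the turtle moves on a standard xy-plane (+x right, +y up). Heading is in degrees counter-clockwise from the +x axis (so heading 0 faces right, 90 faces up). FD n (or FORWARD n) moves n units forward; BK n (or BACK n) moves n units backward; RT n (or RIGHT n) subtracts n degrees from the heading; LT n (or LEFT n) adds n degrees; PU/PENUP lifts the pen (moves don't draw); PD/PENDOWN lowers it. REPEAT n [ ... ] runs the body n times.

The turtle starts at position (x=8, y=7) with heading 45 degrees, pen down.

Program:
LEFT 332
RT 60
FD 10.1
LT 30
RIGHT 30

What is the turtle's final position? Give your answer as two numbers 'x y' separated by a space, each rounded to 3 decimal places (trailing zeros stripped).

Answer: 15.387 0.112

Derivation:
Executing turtle program step by step:
Start: pos=(8,7), heading=45, pen down
LT 332: heading 45 -> 17
RT 60: heading 17 -> 317
FD 10.1: (8,7) -> (15.387,0.112) [heading=317, draw]
LT 30: heading 317 -> 347
RT 30: heading 347 -> 317
Final: pos=(15.387,0.112), heading=317, 1 segment(s) drawn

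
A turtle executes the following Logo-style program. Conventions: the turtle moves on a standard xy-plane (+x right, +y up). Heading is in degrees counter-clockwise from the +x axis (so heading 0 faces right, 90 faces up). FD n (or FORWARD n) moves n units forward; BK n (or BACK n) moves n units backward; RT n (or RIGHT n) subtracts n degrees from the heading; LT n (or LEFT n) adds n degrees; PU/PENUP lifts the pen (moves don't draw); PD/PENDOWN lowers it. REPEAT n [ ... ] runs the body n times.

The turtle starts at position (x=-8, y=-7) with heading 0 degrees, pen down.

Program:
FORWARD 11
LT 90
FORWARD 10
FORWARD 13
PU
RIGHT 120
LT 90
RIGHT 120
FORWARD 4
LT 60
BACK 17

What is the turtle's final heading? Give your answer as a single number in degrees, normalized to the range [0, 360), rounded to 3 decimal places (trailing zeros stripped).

Executing turtle program step by step:
Start: pos=(-8,-7), heading=0, pen down
FD 11: (-8,-7) -> (3,-7) [heading=0, draw]
LT 90: heading 0 -> 90
FD 10: (3,-7) -> (3,3) [heading=90, draw]
FD 13: (3,3) -> (3,16) [heading=90, draw]
PU: pen up
RT 120: heading 90 -> 330
LT 90: heading 330 -> 60
RT 120: heading 60 -> 300
FD 4: (3,16) -> (5,12.536) [heading=300, move]
LT 60: heading 300 -> 0
BK 17: (5,12.536) -> (-12,12.536) [heading=0, move]
Final: pos=(-12,12.536), heading=0, 3 segment(s) drawn

Answer: 0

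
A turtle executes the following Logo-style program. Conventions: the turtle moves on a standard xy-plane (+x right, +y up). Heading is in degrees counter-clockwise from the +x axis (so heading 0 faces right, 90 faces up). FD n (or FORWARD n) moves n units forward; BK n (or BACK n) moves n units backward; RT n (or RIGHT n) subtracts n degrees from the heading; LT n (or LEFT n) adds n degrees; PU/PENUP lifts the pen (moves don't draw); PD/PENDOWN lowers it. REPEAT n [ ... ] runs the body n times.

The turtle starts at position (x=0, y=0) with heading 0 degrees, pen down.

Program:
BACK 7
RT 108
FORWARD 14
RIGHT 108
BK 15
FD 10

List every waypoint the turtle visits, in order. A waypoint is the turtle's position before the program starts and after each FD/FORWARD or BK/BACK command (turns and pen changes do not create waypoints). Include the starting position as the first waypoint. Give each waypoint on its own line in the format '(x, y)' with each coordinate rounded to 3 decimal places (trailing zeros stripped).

Executing turtle program step by step:
Start: pos=(0,0), heading=0, pen down
BK 7: (0,0) -> (-7,0) [heading=0, draw]
RT 108: heading 0 -> 252
FD 14: (-7,0) -> (-11.326,-13.315) [heading=252, draw]
RT 108: heading 252 -> 144
BK 15: (-11.326,-13.315) -> (0.809,-22.132) [heading=144, draw]
FD 10: (0.809,-22.132) -> (-7.281,-16.254) [heading=144, draw]
Final: pos=(-7.281,-16.254), heading=144, 4 segment(s) drawn
Waypoints (5 total):
(0, 0)
(-7, 0)
(-11.326, -13.315)
(0.809, -22.132)
(-7.281, -16.254)

Answer: (0, 0)
(-7, 0)
(-11.326, -13.315)
(0.809, -22.132)
(-7.281, -16.254)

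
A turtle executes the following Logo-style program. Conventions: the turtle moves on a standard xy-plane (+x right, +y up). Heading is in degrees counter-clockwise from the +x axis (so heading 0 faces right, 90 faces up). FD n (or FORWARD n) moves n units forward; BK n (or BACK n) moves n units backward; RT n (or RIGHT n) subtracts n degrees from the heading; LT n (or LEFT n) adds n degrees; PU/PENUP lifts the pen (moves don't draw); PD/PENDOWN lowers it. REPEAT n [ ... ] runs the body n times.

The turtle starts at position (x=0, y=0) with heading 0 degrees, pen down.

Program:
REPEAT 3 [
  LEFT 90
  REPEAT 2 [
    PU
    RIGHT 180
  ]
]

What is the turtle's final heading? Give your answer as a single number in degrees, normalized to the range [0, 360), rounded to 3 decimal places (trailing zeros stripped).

Answer: 270

Derivation:
Executing turtle program step by step:
Start: pos=(0,0), heading=0, pen down
REPEAT 3 [
  -- iteration 1/3 --
  LT 90: heading 0 -> 90
  REPEAT 2 [
    -- iteration 1/2 --
    PU: pen up
    RT 180: heading 90 -> 270
    -- iteration 2/2 --
    PU: pen up
    RT 180: heading 270 -> 90
  ]
  -- iteration 2/3 --
  LT 90: heading 90 -> 180
  REPEAT 2 [
    -- iteration 1/2 --
    PU: pen up
    RT 180: heading 180 -> 0
    -- iteration 2/2 --
    PU: pen up
    RT 180: heading 0 -> 180
  ]
  -- iteration 3/3 --
  LT 90: heading 180 -> 270
  REPEAT 2 [
    -- iteration 1/2 --
    PU: pen up
    RT 180: heading 270 -> 90
    -- iteration 2/2 --
    PU: pen up
    RT 180: heading 90 -> 270
  ]
]
Final: pos=(0,0), heading=270, 0 segment(s) drawn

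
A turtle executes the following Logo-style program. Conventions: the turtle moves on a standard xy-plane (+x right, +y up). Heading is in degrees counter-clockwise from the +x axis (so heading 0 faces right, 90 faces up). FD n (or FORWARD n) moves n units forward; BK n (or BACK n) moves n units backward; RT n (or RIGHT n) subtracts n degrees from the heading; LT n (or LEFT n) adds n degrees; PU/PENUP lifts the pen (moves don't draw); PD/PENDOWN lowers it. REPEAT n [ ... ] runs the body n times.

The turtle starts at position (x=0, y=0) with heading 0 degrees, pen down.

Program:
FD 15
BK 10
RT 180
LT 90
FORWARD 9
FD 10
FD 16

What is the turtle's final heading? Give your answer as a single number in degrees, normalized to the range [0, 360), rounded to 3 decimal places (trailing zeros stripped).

Executing turtle program step by step:
Start: pos=(0,0), heading=0, pen down
FD 15: (0,0) -> (15,0) [heading=0, draw]
BK 10: (15,0) -> (5,0) [heading=0, draw]
RT 180: heading 0 -> 180
LT 90: heading 180 -> 270
FD 9: (5,0) -> (5,-9) [heading=270, draw]
FD 10: (5,-9) -> (5,-19) [heading=270, draw]
FD 16: (5,-19) -> (5,-35) [heading=270, draw]
Final: pos=(5,-35), heading=270, 5 segment(s) drawn

Answer: 270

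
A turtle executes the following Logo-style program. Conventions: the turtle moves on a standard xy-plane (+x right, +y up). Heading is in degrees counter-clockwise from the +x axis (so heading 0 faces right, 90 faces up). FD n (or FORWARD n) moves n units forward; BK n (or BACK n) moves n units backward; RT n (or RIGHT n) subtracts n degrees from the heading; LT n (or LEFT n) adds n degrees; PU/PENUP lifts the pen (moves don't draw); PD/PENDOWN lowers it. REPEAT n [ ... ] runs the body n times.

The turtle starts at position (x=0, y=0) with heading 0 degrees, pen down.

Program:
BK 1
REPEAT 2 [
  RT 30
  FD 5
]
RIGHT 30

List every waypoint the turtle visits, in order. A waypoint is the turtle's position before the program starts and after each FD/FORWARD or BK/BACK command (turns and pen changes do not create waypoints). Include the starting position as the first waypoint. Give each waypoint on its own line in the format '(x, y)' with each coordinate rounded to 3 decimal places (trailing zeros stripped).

Executing turtle program step by step:
Start: pos=(0,0), heading=0, pen down
BK 1: (0,0) -> (-1,0) [heading=0, draw]
REPEAT 2 [
  -- iteration 1/2 --
  RT 30: heading 0 -> 330
  FD 5: (-1,0) -> (3.33,-2.5) [heading=330, draw]
  -- iteration 2/2 --
  RT 30: heading 330 -> 300
  FD 5: (3.33,-2.5) -> (5.83,-6.83) [heading=300, draw]
]
RT 30: heading 300 -> 270
Final: pos=(5.83,-6.83), heading=270, 3 segment(s) drawn
Waypoints (4 total):
(0, 0)
(-1, 0)
(3.33, -2.5)
(5.83, -6.83)

Answer: (0, 0)
(-1, 0)
(3.33, -2.5)
(5.83, -6.83)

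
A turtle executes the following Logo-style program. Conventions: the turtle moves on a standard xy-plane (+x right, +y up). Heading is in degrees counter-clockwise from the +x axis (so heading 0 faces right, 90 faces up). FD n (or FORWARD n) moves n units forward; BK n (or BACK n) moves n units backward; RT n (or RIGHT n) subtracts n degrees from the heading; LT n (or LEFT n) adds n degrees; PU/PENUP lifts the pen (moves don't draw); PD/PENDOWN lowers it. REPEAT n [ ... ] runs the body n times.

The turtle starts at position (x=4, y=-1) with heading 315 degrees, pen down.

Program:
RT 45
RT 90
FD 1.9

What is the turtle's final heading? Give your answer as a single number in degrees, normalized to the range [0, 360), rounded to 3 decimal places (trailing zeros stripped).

Answer: 180

Derivation:
Executing turtle program step by step:
Start: pos=(4,-1), heading=315, pen down
RT 45: heading 315 -> 270
RT 90: heading 270 -> 180
FD 1.9: (4,-1) -> (2.1,-1) [heading=180, draw]
Final: pos=(2.1,-1), heading=180, 1 segment(s) drawn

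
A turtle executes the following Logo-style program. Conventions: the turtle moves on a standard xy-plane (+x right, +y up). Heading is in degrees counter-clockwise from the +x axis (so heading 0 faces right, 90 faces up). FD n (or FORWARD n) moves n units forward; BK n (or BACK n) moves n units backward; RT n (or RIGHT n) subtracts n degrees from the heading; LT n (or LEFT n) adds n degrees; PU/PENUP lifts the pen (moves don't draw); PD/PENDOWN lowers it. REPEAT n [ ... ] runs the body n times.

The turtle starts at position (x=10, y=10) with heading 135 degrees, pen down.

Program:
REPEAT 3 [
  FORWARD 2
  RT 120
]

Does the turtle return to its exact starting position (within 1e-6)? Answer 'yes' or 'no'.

Executing turtle program step by step:
Start: pos=(10,10), heading=135, pen down
REPEAT 3 [
  -- iteration 1/3 --
  FD 2: (10,10) -> (8.586,11.414) [heading=135, draw]
  RT 120: heading 135 -> 15
  -- iteration 2/3 --
  FD 2: (8.586,11.414) -> (10.518,11.932) [heading=15, draw]
  RT 120: heading 15 -> 255
  -- iteration 3/3 --
  FD 2: (10.518,11.932) -> (10,10) [heading=255, draw]
  RT 120: heading 255 -> 135
]
Final: pos=(10,10), heading=135, 3 segment(s) drawn

Start position: (10, 10)
Final position: (10, 10)
Distance = 0; < 1e-6 -> CLOSED

Answer: yes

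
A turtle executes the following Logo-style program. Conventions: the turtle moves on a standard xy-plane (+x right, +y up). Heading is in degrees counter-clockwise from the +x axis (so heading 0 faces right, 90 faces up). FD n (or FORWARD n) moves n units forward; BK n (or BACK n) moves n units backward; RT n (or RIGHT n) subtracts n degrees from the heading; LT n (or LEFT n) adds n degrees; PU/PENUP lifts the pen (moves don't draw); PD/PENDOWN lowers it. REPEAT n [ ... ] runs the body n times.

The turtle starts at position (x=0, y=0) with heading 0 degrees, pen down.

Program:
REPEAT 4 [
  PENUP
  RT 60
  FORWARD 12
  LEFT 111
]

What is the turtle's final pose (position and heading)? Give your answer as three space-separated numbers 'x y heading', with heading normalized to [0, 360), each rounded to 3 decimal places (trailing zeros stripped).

Answer: 26.142 7.744 204

Derivation:
Executing turtle program step by step:
Start: pos=(0,0), heading=0, pen down
REPEAT 4 [
  -- iteration 1/4 --
  PU: pen up
  RT 60: heading 0 -> 300
  FD 12: (0,0) -> (6,-10.392) [heading=300, move]
  LT 111: heading 300 -> 51
  -- iteration 2/4 --
  PU: pen up
  RT 60: heading 51 -> 351
  FD 12: (6,-10.392) -> (17.852,-12.27) [heading=351, move]
  LT 111: heading 351 -> 102
  -- iteration 3/4 --
  PU: pen up
  RT 60: heading 102 -> 42
  FD 12: (17.852,-12.27) -> (26.77,-4.24) [heading=42, move]
  LT 111: heading 42 -> 153
  -- iteration 4/4 --
  PU: pen up
  RT 60: heading 153 -> 93
  FD 12: (26.77,-4.24) -> (26.142,7.744) [heading=93, move]
  LT 111: heading 93 -> 204
]
Final: pos=(26.142,7.744), heading=204, 0 segment(s) drawn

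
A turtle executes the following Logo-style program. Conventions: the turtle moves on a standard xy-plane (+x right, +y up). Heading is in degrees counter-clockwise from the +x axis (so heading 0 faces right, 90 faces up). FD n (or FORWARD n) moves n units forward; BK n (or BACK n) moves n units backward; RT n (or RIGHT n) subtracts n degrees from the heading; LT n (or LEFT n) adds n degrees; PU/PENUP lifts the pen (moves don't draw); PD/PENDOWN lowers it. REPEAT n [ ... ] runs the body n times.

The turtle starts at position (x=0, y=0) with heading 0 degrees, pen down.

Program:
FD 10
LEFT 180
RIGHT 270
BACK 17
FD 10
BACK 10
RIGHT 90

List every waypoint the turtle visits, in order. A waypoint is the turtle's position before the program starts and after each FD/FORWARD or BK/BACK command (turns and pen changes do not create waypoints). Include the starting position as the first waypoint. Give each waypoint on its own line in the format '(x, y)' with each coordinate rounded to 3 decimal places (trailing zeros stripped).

Executing turtle program step by step:
Start: pos=(0,0), heading=0, pen down
FD 10: (0,0) -> (10,0) [heading=0, draw]
LT 180: heading 0 -> 180
RT 270: heading 180 -> 270
BK 17: (10,0) -> (10,17) [heading=270, draw]
FD 10: (10,17) -> (10,7) [heading=270, draw]
BK 10: (10,7) -> (10,17) [heading=270, draw]
RT 90: heading 270 -> 180
Final: pos=(10,17), heading=180, 4 segment(s) drawn
Waypoints (5 total):
(0, 0)
(10, 0)
(10, 17)
(10, 7)
(10, 17)

Answer: (0, 0)
(10, 0)
(10, 17)
(10, 7)
(10, 17)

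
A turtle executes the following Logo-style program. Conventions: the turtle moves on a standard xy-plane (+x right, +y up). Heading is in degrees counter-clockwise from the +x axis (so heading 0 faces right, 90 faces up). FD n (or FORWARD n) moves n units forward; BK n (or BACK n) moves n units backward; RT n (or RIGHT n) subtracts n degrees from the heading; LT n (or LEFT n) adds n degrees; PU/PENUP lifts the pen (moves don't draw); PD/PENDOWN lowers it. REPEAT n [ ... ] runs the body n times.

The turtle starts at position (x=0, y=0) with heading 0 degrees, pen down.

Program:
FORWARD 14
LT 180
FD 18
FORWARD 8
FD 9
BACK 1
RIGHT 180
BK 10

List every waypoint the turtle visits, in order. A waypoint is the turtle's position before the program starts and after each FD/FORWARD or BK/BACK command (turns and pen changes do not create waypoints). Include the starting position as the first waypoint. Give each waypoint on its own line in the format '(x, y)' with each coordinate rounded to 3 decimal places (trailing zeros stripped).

Executing turtle program step by step:
Start: pos=(0,0), heading=0, pen down
FD 14: (0,0) -> (14,0) [heading=0, draw]
LT 180: heading 0 -> 180
FD 18: (14,0) -> (-4,0) [heading=180, draw]
FD 8: (-4,0) -> (-12,0) [heading=180, draw]
FD 9: (-12,0) -> (-21,0) [heading=180, draw]
BK 1: (-21,0) -> (-20,0) [heading=180, draw]
RT 180: heading 180 -> 0
BK 10: (-20,0) -> (-30,0) [heading=0, draw]
Final: pos=(-30,0), heading=0, 6 segment(s) drawn
Waypoints (7 total):
(0, 0)
(14, 0)
(-4, 0)
(-12, 0)
(-21, 0)
(-20, 0)
(-30, 0)

Answer: (0, 0)
(14, 0)
(-4, 0)
(-12, 0)
(-21, 0)
(-20, 0)
(-30, 0)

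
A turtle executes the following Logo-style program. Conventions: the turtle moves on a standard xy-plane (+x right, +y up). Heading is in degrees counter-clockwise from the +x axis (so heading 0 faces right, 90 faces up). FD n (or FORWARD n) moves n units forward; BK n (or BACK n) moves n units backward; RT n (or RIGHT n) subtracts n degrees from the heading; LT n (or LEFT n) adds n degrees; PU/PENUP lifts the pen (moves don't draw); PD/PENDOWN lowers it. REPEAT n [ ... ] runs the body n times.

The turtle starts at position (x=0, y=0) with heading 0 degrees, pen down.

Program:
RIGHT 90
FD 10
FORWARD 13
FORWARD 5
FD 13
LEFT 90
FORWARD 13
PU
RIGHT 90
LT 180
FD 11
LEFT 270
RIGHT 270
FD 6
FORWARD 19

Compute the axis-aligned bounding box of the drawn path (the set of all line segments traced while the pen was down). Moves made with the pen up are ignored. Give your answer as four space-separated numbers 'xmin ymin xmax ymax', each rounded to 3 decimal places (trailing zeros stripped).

Executing turtle program step by step:
Start: pos=(0,0), heading=0, pen down
RT 90: heading 0 -> 270
FD 10: (0,0) -> (0,-10) [heading=270, draw]
FD 13: (0,-10) -> (0,-23) [heading=270, draw]
FD 5: (0,-23) -> (0,-28) [heading=270, draw]
FD 13: (0,-28) -> (0,-41) [heading=270, draw]
LT 90: heading 270 -> 0
FD 13: (0,-41) -> (13,-41) [heading=0, draw]
PU: pen up
RT 90: heading 0 -> 270
LT 180: heading 270 -> 90
FD 11: (13,-41) -> (13,-30) [heading=90, move]
LT 270: heading 90 -> 0
RT 270: heading 0 -> 90
FD 6: (13,-30) -> (13,-24) [heading=90, move]
FD 19: (13,-24) -> (13,-5) [heading=90, move]
Final: pos=(13,-5), heading=90, 5 segment(s) drawn

Segment endpoints: x in {0, 0, 0, 0, 0, 13}, y in {-41, -28, -23, -10, 0}
xmin=0, ymin=-41, xmax=13, ymax=0

Answer: 0 -41 13 0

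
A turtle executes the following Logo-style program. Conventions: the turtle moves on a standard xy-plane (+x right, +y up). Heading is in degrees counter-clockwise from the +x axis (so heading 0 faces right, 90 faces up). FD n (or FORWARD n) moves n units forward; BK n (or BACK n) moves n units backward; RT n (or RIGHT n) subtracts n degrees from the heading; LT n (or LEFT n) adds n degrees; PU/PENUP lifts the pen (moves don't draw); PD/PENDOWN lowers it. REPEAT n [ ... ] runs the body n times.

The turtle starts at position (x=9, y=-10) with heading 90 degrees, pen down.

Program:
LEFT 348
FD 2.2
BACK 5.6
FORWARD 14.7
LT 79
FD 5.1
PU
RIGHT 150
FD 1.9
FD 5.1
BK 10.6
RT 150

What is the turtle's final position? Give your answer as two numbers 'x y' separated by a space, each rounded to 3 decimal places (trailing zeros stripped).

Answer: 3.082 2.607

Derivation:
Executing turtle program step by step:
Start: pos=(9,-10), heading=90, pen down
LT 348: heading 90 -> 78
FD 2.2: (9,-10) -> (9.457,-7.848) [heading=78, draw]
BK 5.6: (9.457,-7.848) -> (8.293,-13.326) [heading=78, draw]
FD 14.7: (8.293,-13.326) -> (11.349,1.053) [heading=78, draw]
LT 79: heading 78 -> 157
FD 5.1: (11.349,1.053) -> (6.655,3.046) [heading=157, draw]
PU: pen up
RT 150: heading 157 -> 7
FD 1.9: (6.655,3.046) -> (8.541,3.277) [heading=7, move]
FD 5.1: (8.541,3.277) -> (13.603,3.899) [heading=7, move]
BK 10.6: (13.603,3.899) -> (3.082,2.607) [heading=7, move]
RT 150: heading 7 -> 217
Final: pos=(3.082,2.607), heading=217, 4 segment(s) drawn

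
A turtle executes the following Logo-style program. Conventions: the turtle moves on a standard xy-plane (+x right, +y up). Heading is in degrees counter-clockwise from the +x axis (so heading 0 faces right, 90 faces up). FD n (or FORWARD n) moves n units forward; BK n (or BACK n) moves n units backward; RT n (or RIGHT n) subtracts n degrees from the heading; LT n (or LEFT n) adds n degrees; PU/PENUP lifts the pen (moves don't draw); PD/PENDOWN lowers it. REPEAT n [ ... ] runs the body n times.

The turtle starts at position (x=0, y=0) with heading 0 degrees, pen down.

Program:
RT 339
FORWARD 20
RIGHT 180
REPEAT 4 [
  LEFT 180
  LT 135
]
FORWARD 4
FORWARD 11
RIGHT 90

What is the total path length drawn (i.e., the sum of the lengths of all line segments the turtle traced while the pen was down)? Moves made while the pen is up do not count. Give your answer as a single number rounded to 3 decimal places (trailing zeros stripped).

Executing turtle program step by step:
Start: pos=(0,0), heading=0, pen down
RT 339: heading 0 -> 21
FD 20: (0,0) -> (18.672,7.167) [heading=21, draw]
RT 180: heading 21 -> 201
REPEAT 4 [
  -- iteration 1/4 --
  LT 180: heading 201 -> 21
  LT 135: heading 21 -> 156
  -- iteration 2/4 --
  LT 180: heading 156 -> 336
  LT 135: heading 336 -> 111
  -- iteration 3/4 --
  LT 180: heading 111 -> 291
  LT 135: heading 291 -> 66
  -- iteration 4/4 --
  LT 180: heading 66 -> 246
  LT 135: heading 246 -> 21
]
FD 4: (18.672,7.167) -> (22.406,8.601) [heading=21, draw]
FD 11: (22.406,8.601) -> (32.675,12.543) [heading=21, draw]
RT 90: heading 21 -> 291
Final: pos=(32.675,12.543), heading=291, 3 segment(s) drawn

Segment lengths:
  seg 1: (0,0) -> (18.672,7.167), length = 20
  seg 2: (18.672,7.167) -> (22.406,8.601), length = 4
  seg 3: (22.406,8.601) -> (32.675,12.543), length = 11
Total = 35

Answer: 35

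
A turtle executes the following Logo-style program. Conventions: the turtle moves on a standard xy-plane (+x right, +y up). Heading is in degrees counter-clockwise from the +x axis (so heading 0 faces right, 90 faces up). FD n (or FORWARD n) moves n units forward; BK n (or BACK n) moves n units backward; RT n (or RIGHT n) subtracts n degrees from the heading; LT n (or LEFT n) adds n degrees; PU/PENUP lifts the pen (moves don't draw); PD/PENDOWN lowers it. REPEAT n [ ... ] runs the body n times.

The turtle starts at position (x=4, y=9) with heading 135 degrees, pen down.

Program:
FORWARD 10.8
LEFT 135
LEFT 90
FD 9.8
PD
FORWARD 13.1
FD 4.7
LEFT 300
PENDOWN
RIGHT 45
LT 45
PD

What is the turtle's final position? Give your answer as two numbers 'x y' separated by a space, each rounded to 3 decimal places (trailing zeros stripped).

Answer: 23.963 16.637

Derivation:
Executing turtle program step by step:
Start: pos=(4,9), heading=135, pen down
FD 10.8: (4,9) -> (-3.637,16.637) [heading=135, draw]
LT 135: heading 135 -> 270
LT 90: heading 270 -> 0
FD 9.8: (-3.637,16.637) -> (6.163,16.637) [heading=0, draw]
PD: pen down
FD 13.1: (6.163,16.637) -> (19.263,16.637) [heading=0, draw]
FD 4.7: (19.263,16.637) -> (23.963,16.637) [heading=0, draw]
LT 300: heading 0 -> 300
PD: pen down
RT 45: heading 300 -> 255
LT 45: heading 255 -> 300
PD: pen down
Final: pos=(23.963,16.637), heading=300, 4 segment(s) drawn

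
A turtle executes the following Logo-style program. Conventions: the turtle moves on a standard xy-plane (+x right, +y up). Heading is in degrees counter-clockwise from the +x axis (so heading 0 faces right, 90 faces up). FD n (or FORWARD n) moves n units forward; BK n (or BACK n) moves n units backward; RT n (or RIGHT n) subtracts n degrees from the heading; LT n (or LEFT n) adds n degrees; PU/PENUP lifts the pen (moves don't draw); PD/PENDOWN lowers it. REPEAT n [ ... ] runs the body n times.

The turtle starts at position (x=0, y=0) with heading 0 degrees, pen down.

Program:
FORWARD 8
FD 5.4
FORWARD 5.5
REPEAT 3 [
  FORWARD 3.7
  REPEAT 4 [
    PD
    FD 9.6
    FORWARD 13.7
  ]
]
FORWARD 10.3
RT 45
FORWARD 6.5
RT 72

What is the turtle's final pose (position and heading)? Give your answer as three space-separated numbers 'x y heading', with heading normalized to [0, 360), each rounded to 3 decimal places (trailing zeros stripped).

Executing turtle program step by step:
Start: pos=(0,0), heading=0, pen down
FD 8: (0,0) -> (8,0) [heading=0, draw]
FD 5.4: (8,0) -> (13.4,0) [heading=0, draw]
FD 5.5: (13.4,0) -> (18.9,0) [heading=0, draw]
REPEAT 3 [
  -- iteration 1/3 --
  FD 3.7: (18.9,0) -> (22.6,0) [heading=0, draw]
  REPEAT 4 [
    -- iteration 1/4 --
    PD: pen down
    FD 9.6: (22.6,0) -> (32.2,0) [heading=0, draw]
    FD 13.7: (32.2,0) -> (45.9,0) [heading=0, draw]
    -- iteration 2/4 --
    PD: pen down
    FD 9.6: (45.9,0) -> (55.5,0) [heading=0, draw]
    FD 13.7: (55.5,0) -> (69.2,0) [heading=0, draw]
    -- iteration 3/4 --
    PD: pen down
    FD 9.6: (69.2,0) -> (78.8,0) [heading=0, draw]
    FD 13.7: (78.8,0) -> (92.5,0) [heading=0, draw]
    -- iteration 4/4 --
    PD: pen down
    FD 9.6: (92.5,0) -> (102.1,0) [heading=0, draw]
    FD 13.7: (102.1,0) -> (115.8,0) [heading=0, draw]
  ]
  -- iteration 2/3 --
  FD 3.7: (115.8,0) -> (119.5,0) [heading=0, draw]
  REPEAT 4 [
    -- iteration 1/4 --
    PD: pen down
    FD 9.6: (119.5,0) -> (129.1,0) [heading=0, draw]
    FD 13.7: (129.1,0) -> (142.8,0) [heading=0, draw]
    -- iteration 2/4 --
    PD: pen down
    FD 9.6: (142.8,0) -> (152.4,0) [heading=0, draw]
    FD 13.7: (152.4,0) -> (166.1,0) [heading=0, draw]
    -- iteration 3/4 --
    PD: pen down
    FD 9.6: (166.1,0) -> (175.7,0) [heading=0, draw]
    FD 13.7: (175.7,0) -> (189.4,0) [heading=0, draw]
    -- iteration 4/4 --
    PD: pen down
    FD 9.6: (189.4,0) -> (199,0) [heading=0, draw]
    FD 13.7: (199,0) -> (212.7,0) [heading=0, draw]
  ]
  -- iteration 3/3 --
  FD 3.7: (212.7,0) -> (216.4,0) [heading=0, draw]
  REPEAT 4 [
    -- iteration 1/4 --
    PD: pen down
    FD 9.6: (216.4,0) -> (226,0) [heading=0, draw]
    FD 13.7: (226,0) -> (239.7,0) [heading=0, draw]
    -- iteration 2/4 --
    PD: pen down
    FD 9.6: (239.7,0) -> (249.3,0) [heading=0, draw]
    FD 13.7: (249.3,0) -> (263,0) [heading=0, draw]
    -- iteration 3/4 --
    PD: pen down
    FD 9.6: (263,0) -> (272.6,0) [heading=0, draw]
    FD 13.7: (272.6,0) -> (286.3,0) [heading=0, draw]
    -- iteration 4/4 --
    PD: pen down
    FD 9.6: (286.3,0) -> (295.9,0) [heading=0, draw]
    FD 13.7: (295.9,0) -> (309.6,0) [heading=0, draw]
  ]
]
FD 10.3: (309.6,0) -> (319.9,0) [heading=0, draw]
RT 45: heading 0 -> 315
FD 6.5: (319.9,0) -> (324.496,-4.596) [heading=315, draw]
RT 72: heading 315 -> 243
Final: pos=(324.496,-4.596), heading=243, 32 segment(s) drawn

Answer: 324.496 -4.596 243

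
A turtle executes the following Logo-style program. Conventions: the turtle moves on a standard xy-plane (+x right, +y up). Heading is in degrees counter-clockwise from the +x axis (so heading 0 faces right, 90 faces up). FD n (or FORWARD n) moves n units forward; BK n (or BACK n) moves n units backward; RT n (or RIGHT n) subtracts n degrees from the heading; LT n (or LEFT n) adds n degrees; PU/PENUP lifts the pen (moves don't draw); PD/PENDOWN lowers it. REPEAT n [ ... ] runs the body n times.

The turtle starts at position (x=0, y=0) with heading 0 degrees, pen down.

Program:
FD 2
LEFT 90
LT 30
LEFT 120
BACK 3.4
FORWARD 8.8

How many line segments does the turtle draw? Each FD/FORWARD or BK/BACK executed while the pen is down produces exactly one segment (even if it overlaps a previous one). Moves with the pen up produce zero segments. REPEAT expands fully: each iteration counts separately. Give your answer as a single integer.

Executing turtle program step by step:
Start: pos=(0,0), heading=0, pen down
FD 2: (0,0) -> (2,0) [heading=0, draw]
LT 90: heading 0 -> 90
LT 30: heading 90 -> 120
LT 120: heading 120 -> 240
BK 3.4: (2,0) -> (3.7,2.944) [heading=240, draw]
FD 8.8: (3.7,2.944) -> (-0.7,-4.677) [heading=240, draw]
Final: pos=(-0.7,-4.677), heading=240, 3 segment(s) drawn
Segments drawn: 3

Answer: 3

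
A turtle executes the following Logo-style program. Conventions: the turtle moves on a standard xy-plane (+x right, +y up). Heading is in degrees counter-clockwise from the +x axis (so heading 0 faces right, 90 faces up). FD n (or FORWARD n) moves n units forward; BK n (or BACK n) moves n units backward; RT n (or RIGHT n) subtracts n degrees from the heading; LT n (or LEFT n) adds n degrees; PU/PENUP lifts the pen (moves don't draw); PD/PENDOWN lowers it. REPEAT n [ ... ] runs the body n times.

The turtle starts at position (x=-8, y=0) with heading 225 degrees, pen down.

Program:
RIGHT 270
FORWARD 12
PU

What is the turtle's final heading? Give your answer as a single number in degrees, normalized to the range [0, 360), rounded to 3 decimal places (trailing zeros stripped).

Answer: 315

Derivation:
Executing turtle program step by step:
Start: pos=(-8,0), heading=225, pen down
RT 270: heading 225 -> 315
FD 12: (-8,0) -> (0.485,-8.485) [heading=315, draw]
PU: pen up
Final: pos=(0.485,-8.485), heading=315, 1 segment(s) drawn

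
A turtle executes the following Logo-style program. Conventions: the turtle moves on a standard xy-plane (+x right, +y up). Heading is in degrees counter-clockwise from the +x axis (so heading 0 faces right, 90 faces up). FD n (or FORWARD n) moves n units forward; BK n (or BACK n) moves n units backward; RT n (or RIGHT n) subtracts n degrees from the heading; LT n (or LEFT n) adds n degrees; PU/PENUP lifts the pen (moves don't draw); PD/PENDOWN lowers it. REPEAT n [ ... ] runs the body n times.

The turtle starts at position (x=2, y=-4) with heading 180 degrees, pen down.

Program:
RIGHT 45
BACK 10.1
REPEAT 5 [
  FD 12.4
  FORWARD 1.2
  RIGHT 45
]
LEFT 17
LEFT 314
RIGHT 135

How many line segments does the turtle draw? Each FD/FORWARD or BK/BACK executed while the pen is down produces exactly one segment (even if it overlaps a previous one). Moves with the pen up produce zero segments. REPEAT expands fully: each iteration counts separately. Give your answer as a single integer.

Answer: 11

Derivation:
Executing turtle program step by step:
Start: pos=(2,-4), heading=180, pen down
RT 45: heading 180 -> 135
BK 10.1: (2,-4) -> (9.142,-11.142) [heading=135, draw]
REPEAT 5 [
  -- iteration 1/5 --
  FD 12.4: (9.142,-11.142) -> (0.374,-2.374) [heading=135, draw]
  FD 1.2: (0.374,-2.374) -> (-0.475,-1.525) [heading=135, draw]
  RT 45: heading 135 -> 90
  -- iteration 2/5 --
  FD 12.4: (-0.475,-1.525) -> (-0.475,10.875) [heading=90, draw]
  FD 1.2: (-0.475,10.875) -> (-0.475,12.075) [heading=90, draw]
  RT 45: heading 90 -> 45
  -- iteration 3/5 --
  FD 12.4: (-0.475,12.075) -> (8.293,20.843) [heading=45, draw]
  FD 1.2: (8.293,20.843) -> (9.142,21.692) [heading=45, draw]
  RT 45: heading 45 -> 0
  -- iteration 4/5 --
  FD 12.4: (9.142,21.692) -> (21.542,21.692) [heading=0, draw]
  FD 1.2: (21.542,21.692) -> (22.742,21.692) [heading=0, draw]
  RT 45: heading 0 -> 315
  -- iteration 5/5 --
  FD 12.4: (22.742,21.692) -> (31.51,12.923) [heading=315, draw]
  FD 1.2: (31.51,12.923) -> (32.358,12.075) [heading=315, draw]
  RT 45: heading 315 -> 270
]
LT 17: heading 270 -> 287
LT 314: heading 287 -> 241
RT 135: heading 241 -> 106
Final: pos=(32.358,12.075), heading=106, 11 segment(s) drawn
Segments drawn: 11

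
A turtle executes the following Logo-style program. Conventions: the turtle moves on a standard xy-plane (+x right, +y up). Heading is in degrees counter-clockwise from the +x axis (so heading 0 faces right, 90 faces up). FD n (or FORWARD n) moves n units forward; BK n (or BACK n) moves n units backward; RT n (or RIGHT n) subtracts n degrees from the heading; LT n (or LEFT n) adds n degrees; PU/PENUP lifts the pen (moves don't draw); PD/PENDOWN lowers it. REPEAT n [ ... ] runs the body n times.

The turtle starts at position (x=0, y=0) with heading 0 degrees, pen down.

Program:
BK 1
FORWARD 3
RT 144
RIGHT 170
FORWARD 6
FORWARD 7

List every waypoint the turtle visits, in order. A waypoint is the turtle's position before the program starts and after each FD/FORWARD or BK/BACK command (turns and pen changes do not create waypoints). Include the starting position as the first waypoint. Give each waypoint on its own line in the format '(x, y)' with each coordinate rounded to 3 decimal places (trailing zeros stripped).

Answer: (0, 0)
(-1, 0)
(2, 0)
(6.168, 4.316)
(11.031, 9.351)

Derivation:
Executing turtle program step by step:
Start: pos=(0,0), heading=0, pen down
BK 1: (0,0) -> (-1,0) [heading=0, draw]
FD 3: (-1,0) -> (2,0) [heading=0, draw]
RT 144: heading 0 -> 216
RT 170: heading 216 -> 46
FD 6: (2,0) -> (6.168,4.316) [heading=46, draw]
FD 7: (6.168,4.316) -> (11.031,9.351) [heading=46, draw]
Final: pos=(11.031,9.351), heading=46, 4 segment(s) drawn
Waypoints (5 total):
(0, 0)
(-1, 0)
(2, 0)
(6.168, 4.316)
(11.031, 9.351)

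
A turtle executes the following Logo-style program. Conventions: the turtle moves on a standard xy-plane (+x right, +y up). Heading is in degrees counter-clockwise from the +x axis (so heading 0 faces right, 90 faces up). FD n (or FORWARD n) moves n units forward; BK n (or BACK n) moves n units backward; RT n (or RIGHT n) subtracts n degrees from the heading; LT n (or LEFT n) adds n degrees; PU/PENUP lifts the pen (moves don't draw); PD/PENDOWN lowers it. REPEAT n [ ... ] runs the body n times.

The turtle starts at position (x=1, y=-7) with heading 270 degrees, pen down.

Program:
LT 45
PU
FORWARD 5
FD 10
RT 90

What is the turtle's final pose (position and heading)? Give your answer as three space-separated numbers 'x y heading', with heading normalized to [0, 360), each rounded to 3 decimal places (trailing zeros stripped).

Executing turtle program step by step:
Start: pos=(1,-7), heading=270, pen down
LT 45: heading 270 -> 315
PU: pen up
FD 5: (1,-7) -> (4.536,-10.536) [heading=315, move]
FD 10: (4.536,-10.536) -> (11.607,-17.607) [heading=315, move]
RT 90: heading 315 -> 225
Final: pos=(11.607,-17.607), heading=225, 0 segment(s) drawn

Answer: 11.607 -17.607 225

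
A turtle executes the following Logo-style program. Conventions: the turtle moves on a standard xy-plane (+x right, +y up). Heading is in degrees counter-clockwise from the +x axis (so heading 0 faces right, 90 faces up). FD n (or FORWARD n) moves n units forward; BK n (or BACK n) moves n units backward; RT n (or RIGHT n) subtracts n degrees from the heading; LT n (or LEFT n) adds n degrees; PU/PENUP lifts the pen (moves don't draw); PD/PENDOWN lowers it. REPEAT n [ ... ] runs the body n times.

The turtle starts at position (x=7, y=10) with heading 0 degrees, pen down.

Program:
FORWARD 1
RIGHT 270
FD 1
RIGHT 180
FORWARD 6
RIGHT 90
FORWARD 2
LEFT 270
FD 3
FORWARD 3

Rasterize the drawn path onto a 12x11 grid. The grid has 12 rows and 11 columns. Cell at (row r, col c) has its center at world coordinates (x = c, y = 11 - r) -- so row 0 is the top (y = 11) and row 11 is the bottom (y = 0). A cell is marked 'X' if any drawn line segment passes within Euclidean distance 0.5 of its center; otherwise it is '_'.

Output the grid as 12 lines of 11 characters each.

Answer: ______X_X__
______XXX__
______X_X__
______X_X__
______X_X__
______X_X__
______XXX__
___________
___________
___________
___________
___________

Derivation:
Segment 0: (7,10) -> (8,10)
Segment 1: (8,10) -> (8,11)
Segment 2: (8,11) -> (8,5)
Segment 3: (8,5) -> (6,5)
Segment 4: (6,5) -> (6,8)
Segment 5: (6,8) -> (6,11)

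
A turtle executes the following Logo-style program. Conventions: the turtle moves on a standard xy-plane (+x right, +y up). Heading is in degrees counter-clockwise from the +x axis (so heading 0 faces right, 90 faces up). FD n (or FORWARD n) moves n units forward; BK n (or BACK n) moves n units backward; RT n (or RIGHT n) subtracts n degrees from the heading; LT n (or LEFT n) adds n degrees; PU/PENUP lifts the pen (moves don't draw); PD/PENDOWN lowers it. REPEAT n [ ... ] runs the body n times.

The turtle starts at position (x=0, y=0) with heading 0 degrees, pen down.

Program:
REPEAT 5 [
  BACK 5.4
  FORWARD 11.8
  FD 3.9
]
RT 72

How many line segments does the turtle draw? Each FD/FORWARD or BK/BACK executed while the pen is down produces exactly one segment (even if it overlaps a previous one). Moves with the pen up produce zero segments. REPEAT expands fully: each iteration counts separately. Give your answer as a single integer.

Answer: 15

Derivation:
Executing turtle program step by step:
Start: pos=(0,0), heading=0, pen down
REPEAT 5 [
  -- iteration 1/5 --
  BK 5.4: (0,0) -> (-5.4,0) [heading=0, draw]
  FD 11.8: (-5.4,0) -> (6.4,0) [heading=0, draw]
  FD 3.9: (6.4,0) -> (10.3,0) [heading=0, draw]
  -- iteration 2/5 --
  BK 5.4: (10.3,0) -> (4.9,0) [heading=0, draw]
  FD 11.8: (4.9,0) -> (16.7,0) [heading=0, draw]
  FD 3.9: (16.7,0) -> (20.6,0) [heading=0, draw]
  -- iteration 3/5 --
  BK 5.4: (20.6,0) -> (15.2,0) [heading=0, draw]
  FD 11.8: (15.2,0) -> (27,0) [heading=0, draw]
  FD 3.9: (27,0) -> (30.9,0) [heading=0, draw]
  -- iteration 4/5 --
  BK 5.4: (30.9,0) -> (25.5,0) [heading=0, draw]
  FD 11.8: (25.5,0) -> (37.3,0) [heading=0, draw]
  FD 3.9: (37.3,0) -> (41.2,0) [heading=0, draw]
  -- iteration 5/5 --
  BK 5.4: (41.2,0) -> (35.8,0) [heading=0, draw]
  FD 11.8: (35.8,0) -> (47.6,0) [heading=0, draw]
  FD 3.9: (47.6,0) -> (51.5,0) [heading=0, draw]
]
RT 72: heading 0 -> 288
Final: pos=(51.5,0), heading=288, 15 segment(s) drawn
Segments drawn: 15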